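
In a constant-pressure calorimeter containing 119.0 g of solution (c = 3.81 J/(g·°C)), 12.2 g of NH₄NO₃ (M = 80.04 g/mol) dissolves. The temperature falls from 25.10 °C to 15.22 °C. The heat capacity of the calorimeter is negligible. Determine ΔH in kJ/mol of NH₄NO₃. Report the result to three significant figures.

ΔH = 29.4 kJ/mol

|ΔT| = |15.22 − 25.10| = 9.88 °C
|q_surr| = (119.0 × 3.81) × 9.88 = 453.39 × 9.88 = 4479 J
n(NH₄NO₃) = 12.2 / 80.04 = 0.1524 mol
Temperature fell, so q_rxn = +|q_surr| = 4.479 kJ
ΔH = q_rxn / n = 29.39 kJ/mol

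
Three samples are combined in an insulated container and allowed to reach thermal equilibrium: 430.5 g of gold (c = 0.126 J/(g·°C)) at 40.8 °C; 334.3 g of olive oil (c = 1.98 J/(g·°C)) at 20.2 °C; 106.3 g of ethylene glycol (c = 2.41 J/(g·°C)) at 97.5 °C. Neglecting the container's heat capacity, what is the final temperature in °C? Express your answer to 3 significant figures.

T_f = 41.7 °C

Σ mᵢcᵢ(T − Tᵢ) = 0  ⇒  T = Σ mᵢcᵢTᵢ / Σ mᵢcᵢ
Σ mᵢcᵢ = 430.5×0.126 + 334.3×1.98 + 106.3×2.41 = 972.340
Σ mᵢcᵢTᵢ = 54.243×40.8 + 661.914×20.2 + 256.183×97.5 = 40562
T = 40562 / 972.340 = 41.72 °C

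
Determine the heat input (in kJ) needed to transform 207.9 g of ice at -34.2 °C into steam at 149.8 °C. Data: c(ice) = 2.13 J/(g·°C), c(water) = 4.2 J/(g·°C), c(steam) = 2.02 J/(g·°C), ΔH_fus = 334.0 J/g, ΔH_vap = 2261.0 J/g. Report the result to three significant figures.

q = 663 kJ

q1 (heat ice -34.2→0.0 °C): 207.9 × 2.13 × 34.2 = 15145 J
q2 (melt at 0 °C): 207.9 × 334.0 = 69439 J
q3 (heat water 0.0→100.0 °C): 207.9 × 4.2 × 100.0 = 87318 J
q4 (vaporize at 100 °C): 207.9 × 2261.0 = 470062 J
q5 (heat steam 100.0→149.8 °C): 207.9 × 2.02 × 49.8 = 20914 J
Total: 15145 + 69439 + 87318 + 470062 + 20914 = 662878 J = 663 kJ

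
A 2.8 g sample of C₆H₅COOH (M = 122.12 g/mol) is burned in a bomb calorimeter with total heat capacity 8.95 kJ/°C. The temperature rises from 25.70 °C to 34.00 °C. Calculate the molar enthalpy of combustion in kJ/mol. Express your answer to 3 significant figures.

ΔT = 34.00 − 25.70 = 8.30 °C
q_cal = C_cal × ΔT = 8.95 × 8.30 = 74.285 kJ
n = 2.8 / 122.12 = 0.02293 mol
q_rxn = −q_cal = -74.285 kJ
ΔH = -74.285 / 0.02293 = -3240 kJ/mol

ΔH = -3240 kJ/mol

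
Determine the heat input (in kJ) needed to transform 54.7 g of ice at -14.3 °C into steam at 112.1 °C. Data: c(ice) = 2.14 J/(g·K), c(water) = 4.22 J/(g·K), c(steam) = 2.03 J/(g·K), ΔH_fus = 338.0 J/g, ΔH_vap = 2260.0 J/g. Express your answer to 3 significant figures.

q1 (heat ice -14.3→0.0 °C): 54.7 × 2.14 × 14.3 = 1674 J
q2 (melt at 0 °C): 54.7 × 338.0 = 18489 J
q3 (heat water 0.0→100.0 °C): 54.7 × 4.22 × 100.0 = 23083 J
q4 (vaporize at 100 °C): 54.7 × 2260.0 = 123622 J
q5 (heat steam 100.0→112.1 °C): 54.7 × 2.03 × 12.1 = 1344 J
Total: 1674 + 18489 + 23083 + 123622 + 1344 = 168212 J = 168 kJ

q = 168 kJ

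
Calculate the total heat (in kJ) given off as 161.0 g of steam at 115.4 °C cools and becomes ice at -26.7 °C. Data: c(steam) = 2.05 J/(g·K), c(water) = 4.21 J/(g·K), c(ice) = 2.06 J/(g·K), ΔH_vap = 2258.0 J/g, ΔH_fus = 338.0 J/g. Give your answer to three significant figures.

q1 (cool steam 115.4→100 °C): 161.0 × 2.05 × 15.4 = 5083 J
q2 (condense at 100 °C): 161.0 × 2258.0 = 363538 J
q3 (cool water 100→0 °C): 161.0 × 4.21 × 100.0 = 67781 J
q4 (freeze at 0 °C): 161.0 × 338.0 = 54418 J
q5 (cool ice 0→-26.7 °C): 161.0 × 2.06 × 26.7 = 8855 J
Total: 5083 + 363538 + 67781 + 54418 + 8855 = 499675 J = 500 kJ

q = 500 kJ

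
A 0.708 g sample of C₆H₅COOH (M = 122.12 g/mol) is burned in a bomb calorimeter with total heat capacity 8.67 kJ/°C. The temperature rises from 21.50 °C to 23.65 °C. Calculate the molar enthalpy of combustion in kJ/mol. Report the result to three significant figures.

ΔT = 23.65 − 21.50 = 2.15 °C
q_cal = C_cal × ΔT = 8.67 × 2.15 = 18.6405 kJ
n = 0.708 / 122.12 = 0.0057976 mol
q_rxn = −q_cal = -18.6405 kJ
ΔH = -18.6405 / 0.0057976 = -3215 kJ/mol

ΔH = -3220 kJ/mol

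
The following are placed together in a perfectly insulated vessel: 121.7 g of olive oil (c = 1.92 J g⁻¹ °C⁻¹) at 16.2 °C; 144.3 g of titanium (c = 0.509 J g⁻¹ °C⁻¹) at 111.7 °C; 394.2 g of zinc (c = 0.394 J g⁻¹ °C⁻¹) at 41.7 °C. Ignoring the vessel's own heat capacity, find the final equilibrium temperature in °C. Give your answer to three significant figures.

T_f = 39.9 °C

Σ mᵢcᵢ(T − Tᵢ) = 0  ⇒  T = Σ mᵢcᵢTᵢ / Σ mᵢcᵢ
Σ mᵢcᵢ = 121.7×1.92 + 144.3×0.509 + 394.2×0.394 = 462.4275
Σ mᵢcᵢTᵢ = 233.664×16.2 + 73.4487×111.7 + 155.3148×41.7 = 18466
T = 18466 / 462.4275 = 39.93 °C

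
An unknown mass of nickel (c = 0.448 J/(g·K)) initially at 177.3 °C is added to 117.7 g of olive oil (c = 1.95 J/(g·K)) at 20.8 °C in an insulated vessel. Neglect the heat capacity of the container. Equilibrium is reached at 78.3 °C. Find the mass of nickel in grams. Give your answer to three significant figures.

m = 298 g

q_gained = (117.7 × 1.95) × (78.3 − 20.8) = 13200 J
q_lost = m × 0.448 × (177.3 − 78.3) = 44.352 m
m = 13200 / 44.352 = 298 g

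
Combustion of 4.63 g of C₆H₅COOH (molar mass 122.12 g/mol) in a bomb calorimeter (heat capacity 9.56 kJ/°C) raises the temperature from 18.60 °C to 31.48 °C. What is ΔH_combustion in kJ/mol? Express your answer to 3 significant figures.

ΔH = -3250 kJ/mol

ΔT = 31.48 − 18.60 = 12.88 °C
q_cal = C_cal × ΔT = 9.56 × 12.88 = 123.1328 kJ
n = 4.63 / 122.12 = 0.03791 mol
q_rxn = −q_cal = -123.1328 kJ
ΔH = -123.1328 / 0.03791 = -3248 kJ/mol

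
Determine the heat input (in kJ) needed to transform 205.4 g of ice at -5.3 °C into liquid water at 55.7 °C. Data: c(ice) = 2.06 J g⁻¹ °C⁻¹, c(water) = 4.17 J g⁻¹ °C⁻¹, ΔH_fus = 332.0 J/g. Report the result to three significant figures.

q = 118 kJ

q1 (heat ice -5.3→0.0 °C): 205.4 × 2.06 × 5.3 = 2243 J
q2 (melt at 0 °C): 205.4 × 332.0 = 68193 J
q3 (heat water 0.0→55.7 °C): 205.4 × 4.17 × 55.7 = 47708 J
Total: 2243 + 68193 + 47708 = 118144 J = 118 kJ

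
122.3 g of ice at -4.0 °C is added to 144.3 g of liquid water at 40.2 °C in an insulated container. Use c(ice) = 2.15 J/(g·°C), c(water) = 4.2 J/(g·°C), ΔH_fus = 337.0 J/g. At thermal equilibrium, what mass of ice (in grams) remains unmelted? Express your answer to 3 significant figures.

m_ice remaining = 53.1 g

Heat to warm all ice to 0 °C: 122.3×2.15×4.0 = 1051.8 J
Heat released by water cooling to 0 °C: 144.3×4.2×40.2 = 24364 J
24364 J < 1051.8 + 122.3×337.0 = 42266.9 J, so not all ice melts; final T = 0 °C.
Heat left for melting: 24364 − 1051.8 = 23312.2 J
Mass melted = 23312.2 / 337.0 = 69.18 g
Ice remaining = 122.3 − 69.18 = 53.12 g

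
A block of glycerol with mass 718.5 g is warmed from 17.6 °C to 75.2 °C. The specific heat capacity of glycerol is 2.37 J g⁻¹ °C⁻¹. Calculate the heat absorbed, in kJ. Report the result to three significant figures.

q = 98.1 kJ

q = m c ΔT = 718.5 × 2.37 × (75.2 − 17.6)
q = 718.5 × 2.37 × 57.6 = 98080 J = 98.1 kJ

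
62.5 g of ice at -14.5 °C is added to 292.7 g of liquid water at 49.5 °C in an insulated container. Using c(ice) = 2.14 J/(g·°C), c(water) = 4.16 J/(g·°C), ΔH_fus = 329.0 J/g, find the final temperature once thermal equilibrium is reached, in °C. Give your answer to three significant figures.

T_f = 25.6 °C

Heat to bring ice to 0 °C and melt it: q₁ = 62.5×2.14×14.5 + 62.5×329.0 = 22502 J
Heat the water can supply cooling to 0 °C: 292.7×4.16×49.5 = 60272.8 J > q₁, so all ice melts.
Energy balance: 292.7×4.16×(49.5 − T) = 22502 + 62.5×4.16×(T − 0)
1217.632(49.5 − T) = 22502 + 260 T
60272.8 − 22502 = 1477.632 T
T = 37770.8 / 1477.632 = 25.56 °C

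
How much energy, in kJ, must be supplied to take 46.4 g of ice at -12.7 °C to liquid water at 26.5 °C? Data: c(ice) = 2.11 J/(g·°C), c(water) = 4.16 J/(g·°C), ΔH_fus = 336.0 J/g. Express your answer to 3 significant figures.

q1 (heat ice -12.7→0.0 °C): 46.4 × 2.11 × 12.7 = 1243 J
q2 (melt at 0 °C): 46.4 × 336.0 = 15590 J
q3 (heat water 0.0→26.5 °C): 46.4 × 4.16 × 26.5 = 5115 J
Total: 1243 + 15590 + 5115 = 21948 J = 21.9 kJ

q = 21.9 kJ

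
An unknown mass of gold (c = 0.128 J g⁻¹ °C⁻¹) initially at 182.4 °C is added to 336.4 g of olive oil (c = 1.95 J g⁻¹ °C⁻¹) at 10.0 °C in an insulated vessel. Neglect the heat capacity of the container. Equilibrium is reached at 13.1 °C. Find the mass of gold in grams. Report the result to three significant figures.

q_gained = (336.4 × 1.95) × (13.1 − 10.0) = 2033.5 J
q_lost = m × 0.128 × (182.4 − 13.1) = 21.6704 m
m = 2033.5 / 21.6704 = 93.8 g

m = 93.8 g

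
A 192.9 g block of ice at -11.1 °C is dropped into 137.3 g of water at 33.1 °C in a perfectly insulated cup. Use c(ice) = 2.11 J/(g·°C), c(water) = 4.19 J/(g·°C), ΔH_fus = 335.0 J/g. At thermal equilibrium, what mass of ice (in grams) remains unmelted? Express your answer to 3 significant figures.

Heat to warm all ice to 0 °C: 192.9×2.11×11.1 = 4517.9 J
Heat released by water cooling to 0 °C: 137.3×4.19×33.1 = 19042 J
19042 J < 4517.9 + 192.9×335.0 = 69139.4 J, so not all ice melts; final T = 0 °C.
Heat left for melting: 19042 − 4517.9 = 14524.1 J
Mass melted = 14524.1 / 335.0 = 43.36 g
Ice remaining = 192.9 − 43.36 = 149.54 g

m_ice remaining = 150 g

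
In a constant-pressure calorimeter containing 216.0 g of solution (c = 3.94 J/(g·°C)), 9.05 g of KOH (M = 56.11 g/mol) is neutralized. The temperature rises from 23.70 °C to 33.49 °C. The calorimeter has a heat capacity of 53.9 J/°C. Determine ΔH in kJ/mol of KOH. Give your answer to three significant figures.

ΔH = -54.9 kJ/mol

|ΔT| = |33.49 − 23.70| = 9.79 °C
|q_surr| = (216.0 × 3.94 + 53.9) × 9.79 = 904.94 × 9.79 = 8859 J
n(KOH) = 9.05 / 56.11 = 0.1613 mol
Temperature rose, so q_rxn = −|q_surr| = -8.859 kJ
ΔH = q_rxn / n = -54.92 kJ/mol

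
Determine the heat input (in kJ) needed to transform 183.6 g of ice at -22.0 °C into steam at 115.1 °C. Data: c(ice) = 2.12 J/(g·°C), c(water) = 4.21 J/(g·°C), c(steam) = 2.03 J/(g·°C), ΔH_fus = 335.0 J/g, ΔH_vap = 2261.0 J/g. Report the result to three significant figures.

q1 (heat ice -22.0→0.0 °C): 183.6 × 2.12 × 22.0 = 8563 J
q2 (melt at 0 °C): 183.6 × 335.0 = 61506 J
q3 (heat water 0.0→100.0 °C): 183.6 × 4.21 × 100.0 = 77296 J
q4 (vaporize at 100 °C): 183.6 × 2261.0 = 415120 J
q5 (heat steam 100.0→115.1 °C): 183.6 × 2.03 × 15.1 = 5628 J
Total: 8563 + 61506 + 77296 + 415120 + 5628 = 568113 J = 568 kJ

q = 568 kJ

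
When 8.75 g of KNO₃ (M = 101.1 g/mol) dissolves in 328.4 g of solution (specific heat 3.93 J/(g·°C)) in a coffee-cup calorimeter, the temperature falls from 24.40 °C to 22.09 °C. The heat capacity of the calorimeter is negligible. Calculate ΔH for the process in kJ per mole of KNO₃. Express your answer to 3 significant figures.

ΔH = 34.4 kJ/mol

|ΔT| = |22.09 − 24.40| = 2.31 °C
|q_surr| = (328.4 × 3.93) × 2.31 = 1290.612 × 2.31 = 2981 J
n(KNO₃) = 8.75 / 101.1 = 0.08655 mol
Temperature fell, so q_rxn = +|q_surr| = 2.981 kJ
ΔH = q_rxn / n = 34.44 kJ/mol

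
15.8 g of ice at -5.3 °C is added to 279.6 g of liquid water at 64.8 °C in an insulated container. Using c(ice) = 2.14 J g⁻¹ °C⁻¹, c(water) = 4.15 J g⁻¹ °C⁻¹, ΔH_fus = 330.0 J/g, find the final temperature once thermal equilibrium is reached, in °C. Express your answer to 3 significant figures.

Heat to bring ice to 0 °C and melt it: q₁ = 15.8×2.14×5.3 + 15.8×330.0 = 5393.2 J
Heat the water can supply cooling to 0 °C: 279.6×4.15×64.8 = 75190.0 J > q₁, so all ice melts.
Energy balance: 279.6×4.15×(64.8 − T) = 5393.2 + 15.8×4.15×(T − 0)
1160.34(64.8 − T) = 5393.2 + 65.57 T
75190.0 − 5393.2 = 1225.91 T
T = 69796.8 / 1225.91 = 56.93 °C

T_f = 56.9 °C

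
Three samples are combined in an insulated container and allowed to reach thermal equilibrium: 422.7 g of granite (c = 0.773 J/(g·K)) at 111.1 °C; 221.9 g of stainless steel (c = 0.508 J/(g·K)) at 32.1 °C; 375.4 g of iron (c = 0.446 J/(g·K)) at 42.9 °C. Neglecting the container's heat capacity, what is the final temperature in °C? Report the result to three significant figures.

T_f = 77.6 °C

Σ mᵢcᵢ(T − Tᵢ) = 0  ⇒  T = Σ mᵢcᵢTᵢ / Σ mᵢcᵢ
Σ mᵢcᵢ = 422.7×0.773 + 221.9×0.508 + 375.4×0.446 = 606.9007
Σ mᵢcᵢTᵢ = 326.7471×111.1 + 112.7252×32.1 + 167.4284×42.9 = 47103
T = 47103 / 606.9007 = 77.61 °C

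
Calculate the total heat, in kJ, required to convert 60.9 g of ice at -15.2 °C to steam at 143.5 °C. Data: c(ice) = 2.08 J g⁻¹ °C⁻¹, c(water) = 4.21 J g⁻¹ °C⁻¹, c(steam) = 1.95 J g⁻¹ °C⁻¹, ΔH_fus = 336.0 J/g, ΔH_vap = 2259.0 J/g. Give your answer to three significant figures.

q1 (heat ice -15.2→0.0 °C): 60.9 × 2.08 × 15.2 = 1925 J
q2 (melt at 0 °C): 60.9 × 336.0 = 20462 J
q3 (heat water 0.0→100.0 °C): 60.9 × 4.21 × 100.0 = 25639 J
q4 (vaporize at 100 °C): 60.9 × 2259.0 = 137573 J
q5 (heat steam 100.0→143.5 °C): 60.9 × 1.95 × 43.5 = 5166 J
Total: 1925 + 20462 + 25639 + 137573 + 5166 = 190765 J = 191 kJ

q = 191 kJ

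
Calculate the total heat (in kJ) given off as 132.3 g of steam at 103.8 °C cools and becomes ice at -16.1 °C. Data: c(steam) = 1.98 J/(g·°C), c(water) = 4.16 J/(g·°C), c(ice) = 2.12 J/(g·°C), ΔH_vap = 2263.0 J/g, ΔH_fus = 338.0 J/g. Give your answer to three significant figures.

q1 (cool steam 103.8→100 °C): 132.3 × 1.98 × 3.8 = 995 J
q2 (condense at 100 °C): 132.3 × 2263.0 = 299395 J
q3 (cool water 100→0 °C): 132.3 × 4.16 × 100.0 = 55037 J
q4 (freeze at 0 °C): 132.3 × 338.0 = 44717 J
q5 (cool ice 0→-16.1 °C): 132.3 × 2.12 × 16.1 = 4516 J
Total: 995 + 299395 + 55037 + 44717 + 4516 = 404660 J = 405 kJ

q = 405 kJ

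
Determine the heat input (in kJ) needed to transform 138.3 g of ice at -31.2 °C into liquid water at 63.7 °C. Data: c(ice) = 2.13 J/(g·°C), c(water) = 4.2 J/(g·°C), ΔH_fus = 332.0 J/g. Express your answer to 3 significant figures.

q1 (heat ice -31.2→0.0 °C): 138.3 × 2.13 × 31.2 = 9191 J
q2 (melt at 0 °C): 138.3 × 332.0 = 45916 J
q3 (heat water 0.0→63.7 °C): 138.3 × 4.2 × 63.7 = 37001 J
Total: 9191 + 45916 + 37001 = 92108 J = 92.1 kJ

q = 92.1 kJ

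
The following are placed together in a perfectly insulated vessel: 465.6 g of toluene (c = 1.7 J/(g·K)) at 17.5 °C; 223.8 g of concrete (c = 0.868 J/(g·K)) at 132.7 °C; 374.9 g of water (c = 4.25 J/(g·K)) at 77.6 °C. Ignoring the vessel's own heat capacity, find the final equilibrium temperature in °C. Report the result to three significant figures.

T_f = 63.3 °C

Σ mᵢcᵢ(T − Tᵢ) = 0  ⇒  T = Σ mᵢcᵢTᵢ / Σ mᵢcᵢ
Σ mᵢcᵢ = 465.6×1.7 + 223.8×0.868 + 374.9×4.25 = 2579.1034
Σ mᵢcᵢTᵢ = 791.52×17.5 + 194.2584×132.7 + 1593.325×77.6 = 163270
T = 163270 / 2579.1034 = 63.30 °C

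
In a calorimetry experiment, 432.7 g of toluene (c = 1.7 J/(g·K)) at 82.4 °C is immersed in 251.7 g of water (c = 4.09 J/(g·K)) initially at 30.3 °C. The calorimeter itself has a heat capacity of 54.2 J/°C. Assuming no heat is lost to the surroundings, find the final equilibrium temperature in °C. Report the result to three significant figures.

T_f = 51.4 °C

Heat lost by toluene = heat gained by water + calorimeter.
(432.7)(1.7)(82.4 − T) = [(251.7)(4.09) + 54.2](T − 30.3)
735.59 (82.4 − T) = 1083.653 (T − 30.3)
60613 − 735.59 T = 1083.653 T − 32835
93448 = 1819.243 T
T = 51.37 °C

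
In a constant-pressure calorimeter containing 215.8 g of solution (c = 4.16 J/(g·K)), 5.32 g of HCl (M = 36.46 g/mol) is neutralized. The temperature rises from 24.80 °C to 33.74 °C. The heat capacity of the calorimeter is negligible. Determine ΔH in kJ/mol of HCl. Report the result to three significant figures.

ΔH = -55.0 kJ/mol

|ΔT| = |33.74 − 24.80| = 8.94 °C
|q_surr| = (215.8 × 4.16) × 8.94 = 897.728 × 8.94 = 8026 J
n(HCl) = 5.32 / 36.46 = 0.1459 mol
Temperature rose, so q_rxn = −|q_surr| = -8.026 kJ
ΔH = q_rxn / n = -55.01 kJ/mol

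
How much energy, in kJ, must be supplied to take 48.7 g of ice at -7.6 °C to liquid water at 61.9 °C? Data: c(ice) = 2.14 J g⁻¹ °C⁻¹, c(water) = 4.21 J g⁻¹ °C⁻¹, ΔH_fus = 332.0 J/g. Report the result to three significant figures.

q = 29.7 kJ

q1 (heat ice -7.6→0.0 °C): 48.7 × 2.14 × 7.6 = 792 J
q2 (melt at 0 °C): 48.7 × 332.0 = 16168 J
q3 (heat water 0.0→61.9 °C): 48.7 × 4.21 × 61.9 = 12691 J
Total: 792 + 16168 + 12691 = 29651 J = 29.7 kJ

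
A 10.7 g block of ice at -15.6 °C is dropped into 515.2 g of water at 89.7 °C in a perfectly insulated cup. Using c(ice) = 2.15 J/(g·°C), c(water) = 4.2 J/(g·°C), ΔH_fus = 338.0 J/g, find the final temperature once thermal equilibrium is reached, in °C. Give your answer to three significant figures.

Heat to bring ice to 0 °C and melt it: q₁ = 10.7×2.15×15.6 + 10.7×338.0 = 3975.5 J
Heat the water can supply cooling to 0 °C: 515.2×4.2×89.7 = 194096 J > q₁, so all ice melts.
Energy balance: 515.2×4.2×(89.7 − T) = 3975.5 + 10.7×4.2×(T − 0)
2163.84(89.7 − T) = 3975.5 + 44.94 T
194096 − 3975.5 = 2208.78 T
T = 190120.5 / 2208.78 = 86.07 °C

T_f = 86.1 °C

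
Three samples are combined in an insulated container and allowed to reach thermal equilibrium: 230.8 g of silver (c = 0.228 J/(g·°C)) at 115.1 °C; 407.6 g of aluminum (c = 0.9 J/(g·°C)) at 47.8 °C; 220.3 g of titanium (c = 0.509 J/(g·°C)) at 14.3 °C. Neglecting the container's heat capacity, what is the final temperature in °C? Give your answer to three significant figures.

T_f = 47.4 °C

Σ mᵢcᵢ(T − Tᵢ) = 0  ⇒  T = Σ mᵢcᵢTᵢ / Σ mᵢcᵢ
Σ mᵢcᵢ = 230.8×0.228 + 407.6×0.9 + 220.3×0.509 = 531.5951
Σ mᵢcᵢTᵢ = 52.6224×115.1 + 366.84×47.8 + 112.1327×14.3 = 25195
T = 25195 / 531.5951 = 47.40 °C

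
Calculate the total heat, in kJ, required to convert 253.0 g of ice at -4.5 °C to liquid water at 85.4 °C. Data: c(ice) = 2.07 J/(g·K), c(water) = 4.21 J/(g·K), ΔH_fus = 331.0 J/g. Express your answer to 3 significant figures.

q1 (heat ice -4.5→0.0 °C): 253.0 × 2.07 × 4.5 = 2357 J
q2 (melt at 0 °C): 253.0 × 331.0 = 83743 J
q3 (heat water 0.0→85.4 °C): 253.0 × 4.21 × 85.4 = 90962 J
Total: 2357 + 83743 + 90962 = 177062 J = 177 kJ

q = 177 kJ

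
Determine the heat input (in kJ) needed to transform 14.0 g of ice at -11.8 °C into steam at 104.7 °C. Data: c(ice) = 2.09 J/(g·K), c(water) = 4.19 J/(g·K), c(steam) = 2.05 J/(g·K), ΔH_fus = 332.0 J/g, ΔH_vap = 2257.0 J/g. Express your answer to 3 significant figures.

q1 (heat ice -11.8→0.0 °C): 14.0 × 2.09 × 11.8 = 345 J
q2 (melt at 0 °C): 14.0 × 332.0 = 4648 J
q3 (heat water 0.0→100.0 °C): 14.0 × 4.19 × 100.0 = 5866 J
q4 (vaporize at 100 °C): 14.0 × 2257.0 = 31598 J
q5 (heat steam 100.0→104.7 °C): 14.0 × 2.05 × 4.7 = 135 J
Total: 345 + 4648 + 5866 + 31598 + 135 = 42592 J = 42.6 kJ

q = 42.6 kJ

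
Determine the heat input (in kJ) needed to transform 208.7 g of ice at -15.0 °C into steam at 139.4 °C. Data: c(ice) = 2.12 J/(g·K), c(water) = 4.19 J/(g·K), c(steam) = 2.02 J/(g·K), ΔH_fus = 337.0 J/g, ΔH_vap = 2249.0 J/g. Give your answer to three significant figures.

q = 650 kJ

q1 (heat ice -15.0→0.0 °C): 208.7 × 2.12 × 15.0 = 6637 J
q2 (melt at 0 °C): 208.7 × 337.0 = 70332 J
q3 (heat water 0.0→100.0 °C): 208.7 × 4.19 × 100.0 = 87445 J
q4 (vaporize at 100 °C): 208.7 × 2249.0 = 469366 J
q5 (heat steam 100.0→139.4 °C): 208.7 × 2.02 × 39.4 = 16610 J
Total: 6637 + 70332 + 87445 + 469366 + 16610 = 650390 J = 650 kJ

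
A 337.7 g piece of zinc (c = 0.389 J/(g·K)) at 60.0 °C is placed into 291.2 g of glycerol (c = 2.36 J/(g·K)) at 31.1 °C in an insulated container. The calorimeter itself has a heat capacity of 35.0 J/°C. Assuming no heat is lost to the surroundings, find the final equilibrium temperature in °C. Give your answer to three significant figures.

Heat lost by zinc = heat gained by glycerol + calorimeter.
(337.7)(0.389)(60.0 − T) = [(291.2)(2.36) + 35.0](T − 31.1)
131.3653 (60.0 − T) = 722.232 (T − 31.1)
7881.9 − 131.3653 T = 722.232 T − 22461
30342.9 = 853.5973 T
T = 35.547 °C

T_f = 35.5 °C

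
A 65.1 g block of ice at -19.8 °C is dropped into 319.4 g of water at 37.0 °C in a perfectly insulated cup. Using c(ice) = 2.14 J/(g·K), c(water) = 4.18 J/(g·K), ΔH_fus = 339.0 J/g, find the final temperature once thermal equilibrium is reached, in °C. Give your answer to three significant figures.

T_f = 15.3 °C

Heat to bring ice to 0 °C and melt it: q₁ = 65.1×2.14×19.8 + 65.1×339.0 = 24827 J
Heat the water can supply cooling to 0 °C: 319.4×4.18×37.0 = 49398.4 J > q₁, so all ice melts.
Energy balance: 319.4×4.18×(37.0 − T) = 24827 + 65.1×4.18×(T − 0)
1335.092(37.0 − T) = 24827 + 272.118 T
49398.4 − 24827 = 1607.210 T
T = 24571.4 / 1607.210 = 15.29 °C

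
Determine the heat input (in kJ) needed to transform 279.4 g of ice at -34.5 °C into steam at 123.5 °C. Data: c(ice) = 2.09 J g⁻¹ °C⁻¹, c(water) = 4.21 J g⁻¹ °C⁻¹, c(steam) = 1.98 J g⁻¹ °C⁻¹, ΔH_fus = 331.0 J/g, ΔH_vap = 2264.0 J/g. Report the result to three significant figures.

q1 (heat ice -34.5→0.0 °C): 279.4 × 2.09 × 34.5 = 20146 J
q2 (melt at 0 °C): 279.4 × 331.0 = 92481 J
q3 (heat water 0.0→100.0 °C): 279.4 × 4.21 × 100.0 = 117627 J
q4 (vaporize at 100 °C): 279.4 × 2264.0 = 632562 J
q5 (heat steam 100.0→123.5 °C): 279.4 × 1.98 × 23.5 = 13000 J
Total: 20146 + 92481 + 117627 + 632562 + 13000 = 875816 J = 876 kJ

q = 876 kJ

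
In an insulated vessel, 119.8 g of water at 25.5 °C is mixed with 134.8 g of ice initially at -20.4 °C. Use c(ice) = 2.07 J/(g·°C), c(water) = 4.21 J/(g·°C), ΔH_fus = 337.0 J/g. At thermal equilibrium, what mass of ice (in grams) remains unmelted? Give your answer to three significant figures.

m_ice remaining = 114 g

Heat to warm all ice to 0 °C: 134.8×2.07×20.4 = 5692.3 J
Heat released by water cooling to 0 °C: 119.8×4.21×25.5 = 12861 J
12861 J < 5692.3 + 134.8×337.0 = 51119.9 J, so not all ice melts; final T = 0 °C.
Heat left for melting: 12861 − 5692.3 = 7168.7 J
Mass melted = 7168.7 / 337.0 = 21.27 g
Ice remaining = 134.8 − 21.27 = 113.53 g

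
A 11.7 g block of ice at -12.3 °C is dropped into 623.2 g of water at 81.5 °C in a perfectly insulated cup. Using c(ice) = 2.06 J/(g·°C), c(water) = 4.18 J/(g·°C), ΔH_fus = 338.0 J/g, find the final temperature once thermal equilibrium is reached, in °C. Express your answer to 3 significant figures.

T_f = 78.4 °C

Heat to bring ice to 0 °C and melt it: q₁ = 11.7×2.06×12.3 + 11.7×338.0 = 4251.1 J
Heat the water can supply cooling to 0 °C: 623.2×4.18×81.5 = 212306 J > q₁, so all ice melts.
Energy balance: 623.2×4.18×(81.5 − T) = 4251.1 + 11.7×4.18×(T − 0)
2604.976(81.5 − T) = 4251.1 + 48.906 T
212306 − 4251.1 = 2653.882 T
T = 208054.9 / 2653.882 = 78.40 °C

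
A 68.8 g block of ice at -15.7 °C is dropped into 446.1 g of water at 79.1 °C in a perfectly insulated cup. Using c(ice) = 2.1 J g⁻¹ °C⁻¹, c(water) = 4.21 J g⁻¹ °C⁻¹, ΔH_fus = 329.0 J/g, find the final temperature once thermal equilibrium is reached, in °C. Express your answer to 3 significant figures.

T_f = 57.0 °C

Heat to bring ice to 0 °C and melt it: q₁ = 68.8×2.1×15.7 + 68.8×329.0 = 24904 J
Heat the water can supply cooling to 0 °C: 446.1×4.21×79.1 = 148556 J > q₁, so all ice melts.
Energy balance: 446.1×4.21×(79.1 − T) = 24904 + 68.8×4.21×(T − 0)
1878.081(79.1 − T) = 24904 + 289.648 T
148556 − 24904 = 2167.729 T
T = 123652 / 2167.729 = 57.04 °C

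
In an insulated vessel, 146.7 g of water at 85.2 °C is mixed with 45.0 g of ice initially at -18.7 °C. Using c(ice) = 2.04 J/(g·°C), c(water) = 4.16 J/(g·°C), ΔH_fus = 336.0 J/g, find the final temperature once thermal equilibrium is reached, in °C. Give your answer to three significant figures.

T_f = 44.1 °C

Heat to bring ice to 0 °C and melt it: q₁ = 45.0×2.04×18.7 + 45.0×336.0 = 16837 J
Heat the water can supply cooling to 0 °C: 146.7×4.16×85.2 = 51995.2 J > q₁, so all ice melts.
Energy balance: 146.7×4.16×(85.2 − T) = 16837 + 45.0×4.16×(T − 0)
610.272(85.2 − T) = 16837 + 187.2 T
51995.2 − 16837 = 797.472 T
T = 35158.2 / 797.472 = 44.09 °C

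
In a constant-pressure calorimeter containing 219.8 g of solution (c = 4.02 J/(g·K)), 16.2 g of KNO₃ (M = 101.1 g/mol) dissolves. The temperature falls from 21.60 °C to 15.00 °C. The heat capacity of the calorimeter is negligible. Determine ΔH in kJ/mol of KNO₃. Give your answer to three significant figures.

|ΔT| = |15.00 − 21.60| = 6.60 °C
|q_surr| = (219.8 × 4.02) × 6.60 = 883.596 × 6.60 = 5832 J
n(KNO₃) = 16.2 / 101.1 = 0.1602 mol
Temperature fell, so q_rxn = +|q_surr| = 5.832 kJ
ΔH = q_rxn / n = 36.40 kJ/mol

ΔH = 36.4 kJ/mol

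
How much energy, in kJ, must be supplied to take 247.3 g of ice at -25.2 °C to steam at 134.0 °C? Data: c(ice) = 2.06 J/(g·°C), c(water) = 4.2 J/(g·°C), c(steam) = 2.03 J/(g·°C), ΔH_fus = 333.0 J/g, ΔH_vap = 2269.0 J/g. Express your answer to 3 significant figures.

q = 777 kJ

q1 (heat ice -25.2→0.0 °C): 247.3 × 2.06 × 25.2 = 12838 J
q2 (melt at 0 °C): 247.3 × 333.0 = 82351 J
q3 (heat water 0.0→100.0 °C): 247.3 × 4.2 × 100.0 = 103866 J
q4 (vaporize at 100 °C): 247.3 × 2269.0 = 561124 J
q5 (heat steam 100.0→134.0 °C): 247.3 × 2.03 × 34.0 = 17069 J
Total: 12838 + 82351 + 103866 + 561124 + 17069 = 777248 J = 777 kJ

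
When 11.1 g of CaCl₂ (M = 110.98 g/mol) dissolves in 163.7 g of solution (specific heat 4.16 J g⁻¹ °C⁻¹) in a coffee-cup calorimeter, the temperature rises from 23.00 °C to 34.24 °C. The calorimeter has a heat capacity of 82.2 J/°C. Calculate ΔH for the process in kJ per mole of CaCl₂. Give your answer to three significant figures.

ΔH = -85.8 kJ/mol

|ΔT| = |34.24 − 23.00| = 11.24 °C
|q_surr| = (163.7 × 4.16 + 82.2) × 11.24 = 763.192 × 11.24 = 8578 J
n(CaCl₂) = 11.1 / 110.98 = 0.1000 mol
Temperature rose, so q_rxn = −|q_surr| = -8.578 kJ
ΔH = q_rxn / n = -85.78 kJ/mol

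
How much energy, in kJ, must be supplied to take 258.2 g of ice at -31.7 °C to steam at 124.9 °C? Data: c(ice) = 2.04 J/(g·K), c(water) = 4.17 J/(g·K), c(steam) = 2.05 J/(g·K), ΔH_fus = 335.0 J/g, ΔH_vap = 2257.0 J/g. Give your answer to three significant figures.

q = 807 kJ

q1 (heat ice -31.7→0.0 °C): 258.2 × 2.04 × 31.7 = 16697 J
q2 (melt at 0 °C): 258.2 × 335.0 = 86497 J
q3 (heat water 0.0→100.0 °C): 258.2 × 4.17 × 100.0 = 107669 J
q4 (vaporize at 100 °C): 258.2 × 2257.0 = 582757 J
q5 (heat steam 100.0→124.9 °C): 258.2 × 2.05 × 24.9 = 13180 J
Total: 16697 + 86497 + 107669 + 582757 + 13180 = 806800 J = 807 kJ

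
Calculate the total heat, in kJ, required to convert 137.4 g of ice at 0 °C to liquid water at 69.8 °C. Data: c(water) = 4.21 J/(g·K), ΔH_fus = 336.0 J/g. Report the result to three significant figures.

q1 (melt at 0 °C): 137.4 × 336.0 = 46166 J
q2 (heat water 0.0→69.8 °C): 137.4 × 4.21 × 69.8 = 40376 J
Total: 46166 + 40376 = 86542 J = 86.5 kJ

q = 86.5 kJ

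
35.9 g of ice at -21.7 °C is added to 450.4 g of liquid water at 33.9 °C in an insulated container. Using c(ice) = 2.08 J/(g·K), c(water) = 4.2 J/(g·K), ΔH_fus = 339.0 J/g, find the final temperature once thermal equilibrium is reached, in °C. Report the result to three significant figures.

Heat to bring ice to 0 °C and melt it: q₁ = 35.9×2.08×21.7 + 35.9×339.0 = 13790 J
Heat the water can supply cooling to 0 °C: 450.4×4.2×33.9 = 64128.0 J > q₁, so all ice melts.
Energy balance: 450.4×4.2×(33.9 − T) = 13790 + 35.9×4.2×(T − 0)
1891.68(33.9 − T) = 13790 + 150.78 T
64128.0 − 13790 = 2042.46 T
T = 50338.0 / 2042.46 = 24.646 °C

T_f = 24.6 °C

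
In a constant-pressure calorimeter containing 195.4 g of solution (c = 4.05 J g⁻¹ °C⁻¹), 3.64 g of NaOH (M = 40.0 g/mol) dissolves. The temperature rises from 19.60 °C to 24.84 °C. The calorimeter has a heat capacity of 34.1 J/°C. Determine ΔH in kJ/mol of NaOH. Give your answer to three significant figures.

ΔH = -47.5 kJ/mol

|ΔT| = |24.84 − 19.60| = 5.24 °C
|q_surr| = (195.4 × 4.05 + 34.1) × 5.24 = 825.47 × 5.24 = 4325 J
n(NaOH) = 3.64 / 40.0 = 0.09100 mol
Temperature rose, so q_rxn = −|q_surr| = -4.325 kJ
ΔH = q_rxn / n = -47.53 kJ/mol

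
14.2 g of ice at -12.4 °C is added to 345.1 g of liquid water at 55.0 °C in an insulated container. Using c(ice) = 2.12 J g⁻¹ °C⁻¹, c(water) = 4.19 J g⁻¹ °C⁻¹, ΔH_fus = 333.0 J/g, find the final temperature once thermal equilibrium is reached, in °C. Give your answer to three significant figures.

Heat to bring ice to 0 °C and melt it: q₁ = 14.2×2.12×12.4 + 14.2×333.0 = 5101.9 J
Heat the water can supply cooling to 0 °C: 345.1×4.19×55.0 = 79528.3 J > q₁, so all ice melts.
Energy balance: 345.1×4.19×(55.0 − T) = 5101.9 + 14.2×4.19×(T − 0)
1445.969(55.0 − T) = 5101.9 + 59.498 T
79528.3 − 5101.9 = 1505.467 T
T = 74426.4 / 1505.467 = 49.44 °C

T_f = 49.4 °C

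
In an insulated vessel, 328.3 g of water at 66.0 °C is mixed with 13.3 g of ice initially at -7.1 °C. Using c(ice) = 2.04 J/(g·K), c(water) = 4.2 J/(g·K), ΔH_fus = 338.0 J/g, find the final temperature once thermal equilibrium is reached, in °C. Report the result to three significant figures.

T_f = 60.2 °C

Heat to bring ice to 0 °C and melt it: q₁ = 13.3×2.04×7.1 + 13.3×338.0 = 4688.0 J
Heat the water can supply cooling to 0 °C: 328.3×4.2×66.0 = 91004.8 J > q₁, so all ice melts.
Energy balance: 328.3×4.2×(66.0 − T) = 4688.0 + 13.3×4.2×(T − 0)
1378.86(66.0 − T) = 4688.0 + 55.86 T
91004.8 − 4688.0 = 1434.72 T
T = 86316.8 / 1434.72 = 60.16 °C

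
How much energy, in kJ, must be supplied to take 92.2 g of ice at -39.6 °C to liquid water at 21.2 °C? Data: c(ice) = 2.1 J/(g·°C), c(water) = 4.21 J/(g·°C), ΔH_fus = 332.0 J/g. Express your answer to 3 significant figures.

q1 (heat ice -39.6→0.0 °C): 92.2 × 2.1 × 39.6 = 7667 J
q2 (melt at 0 °C): 92.2 × 332.0 = 30610 J
q3 (heat water 0.0→21.2 °C): 92.2 × 4.21 × 21.2 = 8229 J
Total: 7667 + 30610 + 8229 = 46506 J = 46.5 kJ

q = 46.5 kJ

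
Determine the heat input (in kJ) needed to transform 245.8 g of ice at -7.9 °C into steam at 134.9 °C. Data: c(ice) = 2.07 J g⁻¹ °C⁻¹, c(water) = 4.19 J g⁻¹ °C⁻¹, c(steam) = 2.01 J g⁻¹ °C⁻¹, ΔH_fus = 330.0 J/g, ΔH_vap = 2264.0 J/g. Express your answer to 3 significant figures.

q1 (heat ice -7.9→0.0 °C): 245.8 × 2.07 × 7.9 = 4020 J
q2 (melt at 0 °C): 245.8 × 330.0 = 81114 J
q3 (heat water 0.0→100.0 °C): 245.8 × 4.19 × 100.0 = 102990 J
q4 (vaporize at 100 °C): 245.8 × 2264.0 = 556491 J
q5 (heat steam 100.0→134.9 °C): 245.8 × 2.01 × 34.9 = 17243 J
Total: 4020 + 81114 + 102990 + 556491 + 17243 = 761858 J = 762 kJ

q = 762 kJ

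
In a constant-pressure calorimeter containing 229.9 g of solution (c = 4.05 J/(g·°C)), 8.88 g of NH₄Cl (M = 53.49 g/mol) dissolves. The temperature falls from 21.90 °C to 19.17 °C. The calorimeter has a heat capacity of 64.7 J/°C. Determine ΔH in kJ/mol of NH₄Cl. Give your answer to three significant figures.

ΔH = 16.4 kJ/mol

|ΔT| = |19.17 − 21.90| = 2.73 °C
|q_surr| = (229.9 × 4.05 + 64.7) × 2.73 = 995.795 × 2.73 = 2719 J
n(NH₄Cl) = 8.88 / 53.49 = 0.1660 mol
Temperature fell, so q_rxn = +|q_surr| = 2.719 kJ
ΔH = q_rxn / n = 16.38 kJ/mol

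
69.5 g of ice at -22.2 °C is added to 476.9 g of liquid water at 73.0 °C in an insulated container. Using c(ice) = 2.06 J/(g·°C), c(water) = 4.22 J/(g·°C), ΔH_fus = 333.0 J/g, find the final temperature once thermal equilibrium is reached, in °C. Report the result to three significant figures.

Heat to bring ice to 0 °C and melt it: q₁ = 69.5×2.06×22.2 + 69.5×333.0 = 26322 J
Heat the water can supply cooling to 0 °C: 476.9×4.22×73.0 = 146914 J > q₁, so all ice melts.
Energy balance: 476.9×4.22×(73.0 − T) = 26322 + 69.5×4.22×(T − 0)
2012.518(73.0 − T) = 26322 + 293.29 T
146914 − 26322 = 2305.808 T
T = 120592 / 2305.808 = 52.30 °C

T_f = 52.3 °C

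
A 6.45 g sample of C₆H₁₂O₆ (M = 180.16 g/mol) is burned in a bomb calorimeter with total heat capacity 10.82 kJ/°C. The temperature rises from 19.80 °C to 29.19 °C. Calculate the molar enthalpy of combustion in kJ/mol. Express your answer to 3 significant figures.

ΔH = -2840 kJ/mol

ΔT = 29.19 − 19.80 = 9.39 °C
q_cal = C_cal × ΔT = 10.82 × 9.39 = 101.5998 kJ
n = 6.45 / 180.16 = 0.03580 mol
q_rxn = −q_cal = -101.5998 kJ
ΔH = -101.5998 / 0.03580 = -2838 kJ/mol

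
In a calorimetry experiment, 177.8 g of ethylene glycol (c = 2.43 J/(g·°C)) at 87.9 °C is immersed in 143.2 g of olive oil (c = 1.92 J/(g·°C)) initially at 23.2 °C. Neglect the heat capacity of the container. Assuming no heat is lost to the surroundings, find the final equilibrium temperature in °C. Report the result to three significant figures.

Heat lost by ethylene glycol = heat gained by olive oil.
(177.8)(2.43)(87.9 − T) = (143.2)(1.92)(T − 23.2)
432.054 (87.9 − T) = 274.944 (T − 23.2)
37978 − 432.054 T = 274.944 T − 6378.7
44356.7 = 706.998 T
T = 62.74 °C

T_f = 62.7 °C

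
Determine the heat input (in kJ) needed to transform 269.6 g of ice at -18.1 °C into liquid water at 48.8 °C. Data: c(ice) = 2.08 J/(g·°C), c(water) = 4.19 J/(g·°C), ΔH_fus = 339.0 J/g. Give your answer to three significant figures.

q1 (heat ice -18.1→0.0 °C): 269.6 × 2.08 × 18.1 = 10150 J
q2 (melt at 0 °C): 269.6 × 339.0 = 91394 J
q3 (heat water 0.0→48.8 °C): 269.6 × 4.19 × 48.8 = 55126 J
Total: 10150 + 91394 + 55126 = 156670 J = 157 kJ

q = 157 kJ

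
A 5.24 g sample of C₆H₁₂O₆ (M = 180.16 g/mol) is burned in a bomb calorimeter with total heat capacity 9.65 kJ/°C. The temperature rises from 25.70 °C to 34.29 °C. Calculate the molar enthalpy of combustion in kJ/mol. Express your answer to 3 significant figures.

ΔH = -2850 kJ/mol

ΔT = 34.29 − 25.70 = 8.59 °C
q_cal = C_cal × ΔT = 9.65 × 8.59 = 82.8935 kJ
n = 5.24 / 180.16 = 0.02909 mol
q_rxn = −q_cal = -82.8935 kJ
ΔH = -82.8935 / 0.02909 = -2850 kJ/mol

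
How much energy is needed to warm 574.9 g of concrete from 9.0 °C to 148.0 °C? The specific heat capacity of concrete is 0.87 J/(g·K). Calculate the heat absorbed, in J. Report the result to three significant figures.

q = m c ΔT = 574.9 × 0.87 × (148.0 − 9.0)
q = 574.9 × 0.87 × 139.0 = 69520 J

q = 69500 J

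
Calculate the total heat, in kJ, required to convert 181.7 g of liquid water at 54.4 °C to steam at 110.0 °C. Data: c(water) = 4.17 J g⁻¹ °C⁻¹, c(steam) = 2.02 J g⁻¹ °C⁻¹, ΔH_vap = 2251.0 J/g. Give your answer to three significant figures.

q1 (heat water 54.4→100.0 °C): 181.7 × 4.17 × 45.6 = 34551 J
q2 (vaporize at 100 °C): 181.7 × 2251.0 = 409007 J
q3 (heat steam 100.0→110.0 °C): 181.7 × 2.02 × 10.0 = 3670 J
Total: 34551 + 409007 + 3670 = 447228 J = 447 kJ

q = 447 kJ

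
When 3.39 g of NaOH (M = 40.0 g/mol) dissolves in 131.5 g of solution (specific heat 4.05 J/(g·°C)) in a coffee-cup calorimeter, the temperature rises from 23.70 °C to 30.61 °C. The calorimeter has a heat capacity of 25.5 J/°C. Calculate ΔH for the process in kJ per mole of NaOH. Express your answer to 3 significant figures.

ΔH = -45.5 kJ/mol

|ΔT| = |30.61 − 23.70| = 6.91 °C
|q_surr| = (131.5 × 4.05 + 25.5) × 6.91 = 558.075 × 6.91 = 3856 J
n(NaOH) = 3.39 / 40.0 = 0.08475 mol
Temperature rose, so q_rxn = −|q_surr| = -3.856 kJ
ΔH = q_rxn / n = -45.50 kJ/mol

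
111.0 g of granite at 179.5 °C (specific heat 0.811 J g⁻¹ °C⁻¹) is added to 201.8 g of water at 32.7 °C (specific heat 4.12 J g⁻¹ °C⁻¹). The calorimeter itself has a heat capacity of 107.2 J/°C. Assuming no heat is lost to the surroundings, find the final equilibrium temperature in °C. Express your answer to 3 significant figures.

Heat lost by granite = heat gained by water + calorimeter.
(111.0)(0.811)(179.5 − T) = [(201.8)(4.12) + 107.2](T − 32.7)
90.021 (179.5 − T) = 938.616 (T − 32.7)
16159 − 90.021 T = 938.616 T − 30693
46852 = 1028.637 T
T = 45.548 °C

T_f = 45.5 °C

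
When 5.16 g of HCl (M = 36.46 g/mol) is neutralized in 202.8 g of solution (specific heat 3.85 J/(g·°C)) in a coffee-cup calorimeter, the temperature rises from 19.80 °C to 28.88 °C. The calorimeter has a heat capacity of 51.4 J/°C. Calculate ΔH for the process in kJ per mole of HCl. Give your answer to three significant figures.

|ΔT| = |28.88 − 19.80| = 9.08 °C
|q_surr| = (202.8 × 3.85 + 51.4) × 9.08 = 832.18 × 9.08 = 7556 J
n(HCl) = 5.16 / 36.46 = 0.1415 mol
Temperature rose, so q_rxn = −|q_surr| = -7.556 kJ
ΔH = q_rxn / n = -53.40 kJ/mol

ΔH = -53.4 kJ/mol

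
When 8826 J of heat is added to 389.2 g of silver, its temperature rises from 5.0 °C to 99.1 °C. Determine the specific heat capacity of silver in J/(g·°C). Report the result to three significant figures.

c = 0.241 J/(g·°C)

c = q / (m ΔT) = 8826 / (389.2 × 94.1)
c = 8826 / 36623.72 = 0.241 J/(g·°C)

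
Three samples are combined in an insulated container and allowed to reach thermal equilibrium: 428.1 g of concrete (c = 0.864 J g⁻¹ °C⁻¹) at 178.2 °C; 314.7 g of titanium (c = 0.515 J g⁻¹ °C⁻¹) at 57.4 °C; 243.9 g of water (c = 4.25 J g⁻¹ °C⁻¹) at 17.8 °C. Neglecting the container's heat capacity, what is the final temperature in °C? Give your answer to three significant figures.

T_f = 59.7 °C

Σ mᵢcᵢ(T − Tᵢ) = 0  ⇒  T = Σ mᵢcᵢTᵢ / Σ mᵢcᵢ
Σ mᵢcᵢ = 428.1×0.864 + 314.7×0.515 + 243.9×4.25 = 1568.5239
Σ mᵢcᵢTᵢ = 369.8784×178.2 + 162.0705×57.4 + 1036.575×17.8 = 93666
T = 93666 / 1568.5239 = 59.72 °C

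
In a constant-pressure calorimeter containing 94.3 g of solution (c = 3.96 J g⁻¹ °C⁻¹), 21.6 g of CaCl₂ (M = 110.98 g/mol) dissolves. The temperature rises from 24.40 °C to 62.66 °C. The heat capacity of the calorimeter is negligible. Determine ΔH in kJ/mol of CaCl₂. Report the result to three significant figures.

ΔH = -73.4 kJ/mol

|ΔT| = |62.66 − 24.40| = 38.26 °C
|q_surr| = (94.3 × 3.96) × 38.26 = 373.428 × 38.26 = 14290 J
n(CaCl₂) = 21.6 / 110.98 = 0.1946 mol
Temperature rose, so q_rxn = −|q_surr| = -14.29 kJ
ΔH = q_rxn / n = -73.43 kJ/mol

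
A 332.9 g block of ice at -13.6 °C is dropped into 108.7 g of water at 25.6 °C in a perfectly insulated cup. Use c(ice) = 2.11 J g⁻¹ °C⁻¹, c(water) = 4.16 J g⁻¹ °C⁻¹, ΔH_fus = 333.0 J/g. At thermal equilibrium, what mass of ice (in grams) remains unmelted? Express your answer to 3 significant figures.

Heat to warm all ice to 0 °C: 332.9×2.11×13.6 = 9552.9 J
Heat released by water cooling to 0 °C: 108.7×4.16×25.6 = 11576 J
11576 J < 9552.9 + 332.9×333.0 = 120408.6 J, so not all ice melts; final T = 0 °C.
Heat left for melting: 11576 − 9552.9 = 2023.1 J
Mass melted = 2023.1 / 333.0 = 6.075 g
Ice remaining = 332.9 − 6.075 = 326.825 g

m_ice remaining = 327 g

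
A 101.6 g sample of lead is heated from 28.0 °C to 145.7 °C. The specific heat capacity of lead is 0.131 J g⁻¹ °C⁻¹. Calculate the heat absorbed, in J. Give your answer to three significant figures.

q = m c ΔT = 101.6 × 0.131 × (145.7 − 28.0)
q = 101.6 × 0.131 × 117.7 = 1567 J

q = 1570 J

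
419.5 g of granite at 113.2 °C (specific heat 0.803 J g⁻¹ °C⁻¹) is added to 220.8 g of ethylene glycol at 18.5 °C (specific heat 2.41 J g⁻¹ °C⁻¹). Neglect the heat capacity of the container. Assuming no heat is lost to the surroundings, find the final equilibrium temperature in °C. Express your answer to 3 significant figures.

Heat lost by granite = heat gained by ethylene glycol.
(419.5)(0.803)(113.2 − T) = (220.8)(2.41)(T − 18.5)
336.8585 (113.2 − T) = 532.128 (T − 18.5)
38132 − 336.8585 T = 532.128 T − 9844.4
47976.4 = 868.9865 T
T = 55.21 °C

T_f = 55.2 °C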